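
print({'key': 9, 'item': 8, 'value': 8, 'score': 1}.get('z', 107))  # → 107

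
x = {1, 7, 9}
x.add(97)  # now {1, 7, 9, 97}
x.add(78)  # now {1, 7, 9, 78, 97}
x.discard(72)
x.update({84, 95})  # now {1, 7, 9, 78, 84, 95, 97}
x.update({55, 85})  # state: {1, 7, 9, 55, 78, 84, 85, 95, 97}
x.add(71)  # {1, 7, 9, 55, 71, 78, 84, 85, 95, 97}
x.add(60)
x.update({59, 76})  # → {1, 7, 9, 55, 59, 60, 71, 76, 78, 84, 85, 95, 97}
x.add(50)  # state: {1, 7, 9, 50, 55, 59, 60, 71, 76, 78, 84, 85, 95, 97}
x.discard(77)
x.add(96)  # {1, 7, 9, 50, 55, 59, 60, 71, 76, 78, 84, 85, 95, 96, 97}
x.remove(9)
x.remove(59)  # {1, 7, 50, 55, 60, 71, 76, 78, 84, 85, 95, 96, 97}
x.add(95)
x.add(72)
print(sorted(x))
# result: [1, 7, 50, 55, 60, 71, 72, 76, 78, 84, 85, 95, 96, 97]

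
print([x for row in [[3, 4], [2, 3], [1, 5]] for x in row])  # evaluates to [3, 4, 2, 3, 1, 5]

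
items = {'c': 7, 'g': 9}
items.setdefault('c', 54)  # 7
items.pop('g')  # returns 9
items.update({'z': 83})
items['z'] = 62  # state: {'c': 7, 'z': 62}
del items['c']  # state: {'z': 62}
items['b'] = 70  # {'z': 62, 'b': 70}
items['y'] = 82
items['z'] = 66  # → {'z': 66, 'b': 70, 'y': 82}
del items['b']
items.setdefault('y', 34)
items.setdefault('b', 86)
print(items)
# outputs {'z': 66, 'y': 82, 'b': 86}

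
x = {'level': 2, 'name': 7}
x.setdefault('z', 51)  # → 51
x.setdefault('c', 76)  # 76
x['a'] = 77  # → {'level': 2, 'name': 7, 'z': 51, 'c': 76, 'a': 77}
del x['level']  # {'name': 7, 'z': 51, 'c': 76, 'a': 77}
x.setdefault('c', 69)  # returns 76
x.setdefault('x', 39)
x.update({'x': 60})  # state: {'name': 7, 'z': 51, 'c': 76, 'a': 77, 'x': 60}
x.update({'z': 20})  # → {'name': 7, 'z': 20, 'c': 76, 'a': 77, 'x': 60}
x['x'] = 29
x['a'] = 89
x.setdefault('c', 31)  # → 76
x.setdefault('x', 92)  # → 29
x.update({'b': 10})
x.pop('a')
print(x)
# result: {'name': 7, 'z': 20, 'c': 76, 'x': 29, 'b': 10}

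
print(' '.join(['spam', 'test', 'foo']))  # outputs spam test foo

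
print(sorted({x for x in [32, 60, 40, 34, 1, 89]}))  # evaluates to [1, 32, 34, 40, 60, 89]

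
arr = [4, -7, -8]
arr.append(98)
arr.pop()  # 98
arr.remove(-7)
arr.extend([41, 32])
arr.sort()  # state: [-8, 4, 32, 41]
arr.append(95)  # [-8, 4, 32, 41, 95]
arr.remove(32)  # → [-8, 4, 41, 95]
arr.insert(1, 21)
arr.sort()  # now [-8, 4, 21, 41, 95]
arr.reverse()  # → [95, 41, 21, 4, -8]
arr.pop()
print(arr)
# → [95, 41, 21, 4]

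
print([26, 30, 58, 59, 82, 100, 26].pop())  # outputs 26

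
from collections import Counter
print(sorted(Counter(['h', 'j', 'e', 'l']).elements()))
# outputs ['e', 'h', 'j', 'l']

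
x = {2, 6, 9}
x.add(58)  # {2, 6, 9, 58}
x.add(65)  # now {2, 6, 9, 58, 65}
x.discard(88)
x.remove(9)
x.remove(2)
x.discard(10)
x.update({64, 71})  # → {6, 58, 64, 65, 71}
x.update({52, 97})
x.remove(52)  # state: {6, 58, 64, 65, 71, 97}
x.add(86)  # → {6, 58, 64, 65, 71, 86, 97}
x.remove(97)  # {6, 58, 64, 65, 71, 86}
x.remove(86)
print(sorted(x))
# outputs [6, 58, 64, 65, 71]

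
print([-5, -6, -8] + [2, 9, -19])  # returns [-5, -6, -8, 2, 9, -19]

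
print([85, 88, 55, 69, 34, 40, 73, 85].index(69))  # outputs 3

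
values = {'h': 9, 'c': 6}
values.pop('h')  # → 9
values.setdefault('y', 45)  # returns 45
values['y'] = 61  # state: {'c': 6, 'y': 61}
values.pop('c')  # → 6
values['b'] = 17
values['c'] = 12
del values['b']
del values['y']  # {'c': 12}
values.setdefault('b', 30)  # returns 30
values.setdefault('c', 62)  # 12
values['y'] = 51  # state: {'c': 12, 'b': 30, 'y': 51}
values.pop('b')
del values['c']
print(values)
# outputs {'y': 51}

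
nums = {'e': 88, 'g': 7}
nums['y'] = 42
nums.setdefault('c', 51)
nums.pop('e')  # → 88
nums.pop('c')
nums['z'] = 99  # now {'g': 7, 'y': 42, 'z': 99}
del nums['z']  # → {'g': 7, 'y': 42}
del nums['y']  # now {'g': 7}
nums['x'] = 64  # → {'g': 7, 'x': 64}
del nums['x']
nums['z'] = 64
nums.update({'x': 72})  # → {'g': 7, 'z': 64, 'x': 72}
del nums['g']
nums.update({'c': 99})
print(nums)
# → {'z': 64, 'x': 72, 'c': 99}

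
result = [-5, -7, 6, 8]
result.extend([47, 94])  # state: [-5, -7, 6, 8, 47, 94]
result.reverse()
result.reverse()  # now [-5, -7, 6, 8, 47, 94]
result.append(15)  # [-5, -7, 6, 8, 47, 94, 15]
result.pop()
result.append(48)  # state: [-5, -7, 6, 8, 47, 94, 48]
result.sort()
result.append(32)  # [-7, -5, 6, 8, 47, 48, 94, 32]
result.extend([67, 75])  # [-7, -5, 6, 8, 47, 48, 94, 32, 67, 75]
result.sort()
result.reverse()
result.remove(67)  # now [94, 75, 48, 47, 32, 8, 6, -5, -7]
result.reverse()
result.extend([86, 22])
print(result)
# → [-7, -5, 6, 8, 32, 47, 48, 75, 94, 86, 22]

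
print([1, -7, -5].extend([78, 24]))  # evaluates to None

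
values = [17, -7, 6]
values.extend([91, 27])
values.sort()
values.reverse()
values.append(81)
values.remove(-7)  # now [91, 27, 17, 6, 81]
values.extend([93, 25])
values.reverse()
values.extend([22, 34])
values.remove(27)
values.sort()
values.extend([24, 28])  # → [6, 17, 22, 25, 34, 81, 91, 93, 24, 28]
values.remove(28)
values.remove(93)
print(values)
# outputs [6, 17, 22, 25, 34, 81, 91, 24]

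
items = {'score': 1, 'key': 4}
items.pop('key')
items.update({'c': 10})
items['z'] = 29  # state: {'score': 1, 'c': 10, 'z': 29}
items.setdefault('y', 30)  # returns 30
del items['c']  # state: {'score': 1, 'z': 29, 'y': 30}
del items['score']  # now {'z': 29, 'y': 30}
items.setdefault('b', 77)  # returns 77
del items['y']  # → {'z': 29, 'b': 77}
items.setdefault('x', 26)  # 26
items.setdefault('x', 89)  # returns 26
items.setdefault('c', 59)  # 59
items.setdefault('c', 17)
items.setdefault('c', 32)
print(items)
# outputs {'z': 29, 'b': 77, 'x': 26, 'c': 59}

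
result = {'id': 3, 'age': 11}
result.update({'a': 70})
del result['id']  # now {'age': 11, 'a': 70}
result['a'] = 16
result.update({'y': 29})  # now {'age': 11, 'a': 16, 'y': 29}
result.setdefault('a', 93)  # 16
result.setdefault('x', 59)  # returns 59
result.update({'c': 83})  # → {'age': 11, 'a': 16, 'y': 29, 'x': 59, 'c': 83}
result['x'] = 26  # {'age': 11, 'a': 16, 'y': 29, 'x': 26, 'c': 83}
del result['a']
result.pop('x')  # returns 26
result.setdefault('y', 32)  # 29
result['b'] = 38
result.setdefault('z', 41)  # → 41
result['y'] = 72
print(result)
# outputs {'age': 11, 'y': 72, 'c': 83, 'b': 38, 'z': 41}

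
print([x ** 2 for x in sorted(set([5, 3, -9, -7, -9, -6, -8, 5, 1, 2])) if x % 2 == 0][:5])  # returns [64, 36, 4]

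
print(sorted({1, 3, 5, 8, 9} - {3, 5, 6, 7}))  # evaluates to [1, 8, 9]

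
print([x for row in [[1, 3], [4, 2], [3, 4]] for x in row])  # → [1, 3, 4, 2, 3, 4]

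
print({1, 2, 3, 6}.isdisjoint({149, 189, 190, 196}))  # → True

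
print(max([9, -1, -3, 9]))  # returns 9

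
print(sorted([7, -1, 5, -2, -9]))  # [-9, -2, -1, 5, 7]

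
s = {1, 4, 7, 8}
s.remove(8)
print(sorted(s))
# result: [1, 4, 7]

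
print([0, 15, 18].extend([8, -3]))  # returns None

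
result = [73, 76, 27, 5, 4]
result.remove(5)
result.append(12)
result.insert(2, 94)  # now [73, 76, 94, 27, 4, 12]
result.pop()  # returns 12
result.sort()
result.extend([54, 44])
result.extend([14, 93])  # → [4, 27, 73, 76, 94, 54, 44, 14, 93]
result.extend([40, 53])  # [4, 27, 73, 76, 94, 54, 44, 14, 93, 40, 53]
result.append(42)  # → [4, 27, 73, 76, 94, 54, 44, 14, 93, 40, 53, 42]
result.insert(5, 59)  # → [4, 27, 73, 76, 94, 59, 54, 44, 14, 93, 40, 53, 42]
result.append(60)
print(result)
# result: [4, 27, 73, 76, 94, 59, 54, 44, 14, 93, 40, 53, 42, 60]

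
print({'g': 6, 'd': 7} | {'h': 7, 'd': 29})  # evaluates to {'g': 6, 'd': 29, 'h': 7}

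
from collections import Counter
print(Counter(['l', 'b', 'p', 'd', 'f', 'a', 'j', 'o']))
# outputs Counter({'l': 1, 'b': 1, 'p': 1, 'd': 1, 'f': 1, 'a': 1, 'j': 1, 'o': 1})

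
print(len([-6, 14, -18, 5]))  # 4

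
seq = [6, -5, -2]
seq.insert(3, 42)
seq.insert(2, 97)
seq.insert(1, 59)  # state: [6, 59, -5, 97, -2, 42]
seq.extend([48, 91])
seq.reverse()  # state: [91, 48, 42, -2, 97, -5, 59, 6]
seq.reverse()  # [6, 59, -5, 97, -2, 42, 48, 91]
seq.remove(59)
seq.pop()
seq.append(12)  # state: [6, -5, 97, -2, 42, 48, 12]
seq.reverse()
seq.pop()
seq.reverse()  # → [-5, 97, -2, 42, 48, 12]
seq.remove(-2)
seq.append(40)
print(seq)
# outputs [-5, 97, 42, 48, 12, 40]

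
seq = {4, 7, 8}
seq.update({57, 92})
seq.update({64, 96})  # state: {4, 7, 8, 57, 64, 92, 96}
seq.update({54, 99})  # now {4, 7, 8, 54, 57, 64, 92, 96, 99}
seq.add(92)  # {4, 7, 8, 54, 57, 64, 92, 96, 99}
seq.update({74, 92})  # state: {4, 7, 8, 54, 57, 64, 74, 92, 96, 99}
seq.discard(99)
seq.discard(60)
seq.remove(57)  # {4, 7, 8, 54, 64, 74, 92, 96}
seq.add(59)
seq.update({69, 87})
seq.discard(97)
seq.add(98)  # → {4, 7, 8, 54, 59, 64, 69, 74, 87, 92, 96, 98}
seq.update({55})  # {4, 7, 8, 54, 55, 59, 64, 69, 74, 87, 92, 96, 98}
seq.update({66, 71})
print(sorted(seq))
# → [4, 7, 8, 54, 55, 59, 64, 66, 69, 71, 74, 87, 92, 96, 98]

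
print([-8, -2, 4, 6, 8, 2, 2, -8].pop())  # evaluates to -8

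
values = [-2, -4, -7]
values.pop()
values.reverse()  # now [-4, -2]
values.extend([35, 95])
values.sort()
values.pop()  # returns 95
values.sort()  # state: [-4, -2, 35]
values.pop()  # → 35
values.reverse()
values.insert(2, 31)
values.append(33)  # [-2, -4, 31, 33]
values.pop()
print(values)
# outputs [-2, -4, 31]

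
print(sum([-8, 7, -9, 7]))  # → -3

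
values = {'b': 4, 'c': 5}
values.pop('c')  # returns 5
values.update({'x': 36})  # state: {'b': 4, 'x': 36}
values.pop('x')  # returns 36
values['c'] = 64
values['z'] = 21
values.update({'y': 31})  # {'b': 4, 'c': 64, 'z': 21, 'y': 31}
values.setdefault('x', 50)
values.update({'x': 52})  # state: {'b': 4, 'c': 64, 'z': 21, 'y': 31, 'x': 52}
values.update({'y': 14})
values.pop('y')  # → 14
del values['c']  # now {'b': 4, 'z': 21, 'x': 52}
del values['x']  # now {'b': 4, 'z': 21}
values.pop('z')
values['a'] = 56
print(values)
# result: {'b': 4, 'a': 56}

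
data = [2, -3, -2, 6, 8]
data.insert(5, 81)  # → [2, -3, -2, 6, 8, 81]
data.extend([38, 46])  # [2, -3, -2, 6, 8, 81, 38, 46]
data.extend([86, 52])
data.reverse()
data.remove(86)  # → [52, 46, 38, 81, 8, 6, -2, -3, 2]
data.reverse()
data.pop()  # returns 52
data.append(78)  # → [2, -3, -2, 6, 8, 81, 38, 46, 78]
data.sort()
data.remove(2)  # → [-3, -2, 6, 8, 38, 46, 78, 81]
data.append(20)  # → [-3, -2, 6, 8, 38, 46, 78, 81, 20]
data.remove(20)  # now [-3, -2, 6, 8, 38, 46, 78, 81]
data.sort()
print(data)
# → [-3, -2, 6, 8, 38, 46, 78, 81]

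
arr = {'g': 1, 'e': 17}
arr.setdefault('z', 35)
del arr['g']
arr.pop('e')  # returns 17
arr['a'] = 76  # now {'z': 35, 'a': 76}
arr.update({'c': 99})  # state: {'z': 35, 'a': 76, 'c': 99}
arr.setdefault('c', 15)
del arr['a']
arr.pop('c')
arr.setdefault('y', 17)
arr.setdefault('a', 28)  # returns 28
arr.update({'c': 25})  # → {'z': 35, 'y': 17, 'a': 28, 'c': 25}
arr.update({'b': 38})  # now {'z': 35, 'y': 17, 'a': 28, 'c': 25, 'b': 38}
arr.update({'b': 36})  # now {'z': 35, 'y': 17, 'a': 28, 'c': 25, 'b': 36}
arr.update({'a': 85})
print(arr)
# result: {'z': 35, 'y': 17, 'a': 85, 'c': 25, 'b': 36}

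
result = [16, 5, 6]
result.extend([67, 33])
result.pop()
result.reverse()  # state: [67, 6, 5, 16]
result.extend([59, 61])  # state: [67, 6, 5, 16, 59, 61]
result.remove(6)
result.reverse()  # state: [61, 59, 16, 5, 67]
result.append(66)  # [61, 59, 16, 5, 67, 66]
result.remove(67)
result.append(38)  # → [61, 59, 16, 5, 66, 38]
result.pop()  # 38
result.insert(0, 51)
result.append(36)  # [51, 61, 59, 16, 5, 66, 36]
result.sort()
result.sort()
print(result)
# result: [5, 16, 36, 51, 59, 61, 66]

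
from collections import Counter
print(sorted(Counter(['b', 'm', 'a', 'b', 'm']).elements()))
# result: ['a', 'b', 'b', 'm', 'm']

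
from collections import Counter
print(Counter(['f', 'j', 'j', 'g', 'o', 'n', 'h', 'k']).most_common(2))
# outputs [('j', 2), ('f', 1)]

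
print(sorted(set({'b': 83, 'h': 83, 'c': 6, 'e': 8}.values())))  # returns [6, 8, 83]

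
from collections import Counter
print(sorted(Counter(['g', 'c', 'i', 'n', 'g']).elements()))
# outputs ['c', 'g', 'g', 'i', 'n']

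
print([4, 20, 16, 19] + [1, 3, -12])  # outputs [4, 20, 16, 19, 1, 3, -12]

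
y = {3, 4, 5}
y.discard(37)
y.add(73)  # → {3, 4, 5, 73}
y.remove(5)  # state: {3, 4, 73}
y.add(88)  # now {3, 4, 73, 88}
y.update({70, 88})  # {3, 4, 70, 73, 88}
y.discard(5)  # {3, 4, 70, 73, 88}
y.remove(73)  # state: {3, 4, 70, 88}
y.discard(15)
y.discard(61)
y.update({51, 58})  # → {3, 4, 51, 58, 70, 88}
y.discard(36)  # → {3, 4, 51, 58, 70, 88}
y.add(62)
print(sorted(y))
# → [3, 4, 51, 58, 62, 70, 88]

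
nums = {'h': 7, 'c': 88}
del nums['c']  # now {'h': 7}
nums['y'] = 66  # {'h': 7, 'y': 66}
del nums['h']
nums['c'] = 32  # {'y': 66, 'c': 32}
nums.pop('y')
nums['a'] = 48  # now {'c': 32, 'a': 48}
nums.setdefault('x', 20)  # 20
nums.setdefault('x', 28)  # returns 20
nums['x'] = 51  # {'c': 32, 'a': 48, 'x': 51}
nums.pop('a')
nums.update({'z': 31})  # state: {'c': 32, 'x': 51, 'z': 31}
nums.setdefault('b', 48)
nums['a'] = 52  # {'c': 32, 'x': 51, 'z': 31, 'b': 48, 'a': 52}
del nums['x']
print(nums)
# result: {'c': 32, 'z': 31, 'b': 48, 'a': 52}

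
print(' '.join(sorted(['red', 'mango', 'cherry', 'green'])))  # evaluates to cherry green mango red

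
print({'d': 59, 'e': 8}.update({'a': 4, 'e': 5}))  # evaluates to None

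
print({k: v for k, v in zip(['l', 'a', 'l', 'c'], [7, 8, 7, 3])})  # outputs {'l': 7, 'a': 8, 'c': 3}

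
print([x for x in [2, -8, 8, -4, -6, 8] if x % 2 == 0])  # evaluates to [2, -8, 8, -4, -6, 8]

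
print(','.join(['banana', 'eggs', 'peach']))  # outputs banana,eggs,peach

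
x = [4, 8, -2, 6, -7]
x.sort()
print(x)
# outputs [-7, -2, 4, 6, 8]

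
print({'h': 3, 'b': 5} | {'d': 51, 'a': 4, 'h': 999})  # {'h': 999, 'b': 5, 'd': 51, 'a': 4}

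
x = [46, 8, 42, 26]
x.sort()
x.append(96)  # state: [8, 26, 42, 46, 96]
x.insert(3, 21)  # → [8, 26, 42, 21, 46, 96]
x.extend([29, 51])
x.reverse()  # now [51, 29, 96, 46, 21, 42, 26, 8]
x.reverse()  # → [8, 26, 42, 21, 46, 96, 29, 51]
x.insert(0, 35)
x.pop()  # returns 51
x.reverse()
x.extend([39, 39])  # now [29, 96, 46, 21, 42, 26, 8, 35, 39, 39]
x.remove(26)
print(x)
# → [29, 96, 46, 21, 42, 8, 35, 39, 39]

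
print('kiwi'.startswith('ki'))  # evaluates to True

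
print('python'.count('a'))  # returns 0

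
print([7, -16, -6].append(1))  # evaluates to None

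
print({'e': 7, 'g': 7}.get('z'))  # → None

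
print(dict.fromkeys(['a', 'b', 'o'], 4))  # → {'a': 4, 'b': 4, 'o': 4}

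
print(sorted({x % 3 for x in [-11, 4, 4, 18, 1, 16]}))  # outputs [0, 1]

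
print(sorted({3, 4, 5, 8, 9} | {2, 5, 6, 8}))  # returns [2, 3, 4, 5, 6, 8, 9]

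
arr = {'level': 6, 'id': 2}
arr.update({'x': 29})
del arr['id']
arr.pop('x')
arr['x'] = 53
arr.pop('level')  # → 6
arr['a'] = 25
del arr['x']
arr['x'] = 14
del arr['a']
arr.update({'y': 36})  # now {'x': 14, 'y': 36}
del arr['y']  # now {'x': 14}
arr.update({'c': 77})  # {'x': 14, 'c': 77}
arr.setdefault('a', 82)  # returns 82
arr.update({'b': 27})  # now {'x': 14, 'c': 77, 'a': 82, 'b': 27}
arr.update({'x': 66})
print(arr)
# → {'x': 66, 'c': 77, 'a': 82, 'b': 27}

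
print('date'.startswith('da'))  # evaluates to True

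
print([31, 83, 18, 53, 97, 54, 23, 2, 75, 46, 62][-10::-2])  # [83]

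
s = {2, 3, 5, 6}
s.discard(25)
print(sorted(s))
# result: [2, 3, 5, 6]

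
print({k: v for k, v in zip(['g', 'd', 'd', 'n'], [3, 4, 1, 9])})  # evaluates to {'g': 3, 'd': 1, 'n': 9}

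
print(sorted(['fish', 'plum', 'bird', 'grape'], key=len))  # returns ['fish', 'plum', 'bird', 'grape']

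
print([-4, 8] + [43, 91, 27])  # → [-4, 8, 43, 91, 27]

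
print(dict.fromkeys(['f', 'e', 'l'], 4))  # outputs {'f': 4, 'e': 4, 'l': 4}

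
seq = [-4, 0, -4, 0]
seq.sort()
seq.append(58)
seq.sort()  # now [-4, -4, 0, 0, 58]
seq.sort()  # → [-4, -4, 0, 0, 58]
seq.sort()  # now [-4, -4, 0, 0, 58]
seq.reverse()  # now [58, 0, 0, -4, -4]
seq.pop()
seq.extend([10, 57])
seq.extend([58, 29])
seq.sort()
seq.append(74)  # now [-4, 0, 0, 10, 29, 57, 58, 58, 74]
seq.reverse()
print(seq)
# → [74, 58, 58, 57, 29, 10, 0, 0, -4]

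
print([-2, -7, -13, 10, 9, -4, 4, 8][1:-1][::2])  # [-7, 10, -4]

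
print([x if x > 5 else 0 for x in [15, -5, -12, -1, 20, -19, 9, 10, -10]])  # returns [15, 0, 0, 0, 20, 0, 9, 10, 0]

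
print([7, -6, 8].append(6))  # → None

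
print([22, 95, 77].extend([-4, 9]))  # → None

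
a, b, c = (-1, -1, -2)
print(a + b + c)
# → -4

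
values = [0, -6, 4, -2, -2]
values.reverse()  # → [-2, -2, 4, -6, 0]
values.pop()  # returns 0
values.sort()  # [-6, -2, -2, 4]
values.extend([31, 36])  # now [-6, -2, -2, 4, 31, 36]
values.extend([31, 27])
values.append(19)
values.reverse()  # [19, 27, 31, 36, 31, 4, -2, -2, -6]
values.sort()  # [-6, -2, -2, 4, 19, 27, 31, 31, 36]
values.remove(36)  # [-6, -2, -2, 4, 19, 27, 31, 31]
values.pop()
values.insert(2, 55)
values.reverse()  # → [31, 27, 19, 4, -2, 55, -2, -6]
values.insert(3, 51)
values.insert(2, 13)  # [31, 27, 13, 19, 51, 4, -2, 55, -2, -6]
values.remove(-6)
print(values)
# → [31, 27, 13, 19, 51, 4, -2, 55, -2]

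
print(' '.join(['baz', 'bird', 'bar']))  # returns baz bird bar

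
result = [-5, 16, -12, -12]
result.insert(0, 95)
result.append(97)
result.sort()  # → [-12, -12, -5, 16, 95, 97]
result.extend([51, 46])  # [-12, -12, -5, 16, 95, 97, 51, 46]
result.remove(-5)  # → [-12, -12, 16, 95, 97, 51, 46]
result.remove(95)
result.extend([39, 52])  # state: [-12, -12, 16, 97, 51, 46, 39, 52]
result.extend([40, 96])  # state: [-12, -12, 16, 97, 51, 46, 39, 52, 40, 96]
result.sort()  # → [-12, -12, 16, 39, 40, 46, 51, 52, 96, 97]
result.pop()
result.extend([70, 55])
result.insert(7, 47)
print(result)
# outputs [-12, -12, 16, 39, 40, 46, 51, 47, 52, 96, 70, 55]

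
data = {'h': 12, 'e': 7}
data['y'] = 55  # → {'h': 12, 'e': 7, 'y': 55}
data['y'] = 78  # {'h': 12, 'e': 7, 'y': 78}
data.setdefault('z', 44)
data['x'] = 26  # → {'h': 12, 'e': 7, 'y': 78, 'z': 44, 'x': 26}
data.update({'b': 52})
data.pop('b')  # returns 52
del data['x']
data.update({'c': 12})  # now {'h': 12, 'e': 7, 'y': 78, 'z': 44, 'c': 12}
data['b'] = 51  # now {'h': 12, 'e': 7, 'y': 78, 'z': 44, 'c': 12, 'b': 51}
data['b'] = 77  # {'h': 12, 'e': 7, 'y': 78, 'z': 44, 'c': 12, 'b': 77}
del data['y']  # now {'h': 12, 'e': 7, 'z': 44, 'c': 12, 'b': 77}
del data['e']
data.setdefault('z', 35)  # 44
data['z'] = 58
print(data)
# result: {'h': 12, 'z': 58, 'c': 12, 'b': 77}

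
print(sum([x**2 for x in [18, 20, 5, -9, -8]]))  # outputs 894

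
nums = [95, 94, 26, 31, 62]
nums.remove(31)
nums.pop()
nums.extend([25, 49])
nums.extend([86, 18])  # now [95, 94, 26, 25, 49, 86, 18]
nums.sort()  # [18, 25, 26, 49, 86, 94, 95]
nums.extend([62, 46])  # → [18, 25, 26, 49, 86, 94, 95, 62, 46]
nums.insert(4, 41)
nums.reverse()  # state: [46, 62, 95, 94, 86, 41, 49, 26, 25, 18]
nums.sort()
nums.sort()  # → [18, 25, 26, 41, 46, 49, 62, 86, 94, 95]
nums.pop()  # 95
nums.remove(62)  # [18, 25, 26, 41, 46, 49, 86, 94]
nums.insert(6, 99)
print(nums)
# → [18, 25, 26, 41, 46, 49, 99, 86, 94]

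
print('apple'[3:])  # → le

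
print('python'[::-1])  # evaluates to nohtyp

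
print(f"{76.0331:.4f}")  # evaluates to 76.0331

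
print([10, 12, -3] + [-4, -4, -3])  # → [10, 12, -3, -4, -4, -3]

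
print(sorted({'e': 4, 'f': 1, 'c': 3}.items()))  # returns [('c', 3), ('e', 4), ('f', 1)]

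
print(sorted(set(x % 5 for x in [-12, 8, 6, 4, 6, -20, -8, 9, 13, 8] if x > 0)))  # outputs [1, 3, 4]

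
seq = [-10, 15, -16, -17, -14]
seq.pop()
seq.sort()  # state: [-17, -16, -10, 15]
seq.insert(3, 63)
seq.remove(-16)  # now [-17, -10, 63, 15]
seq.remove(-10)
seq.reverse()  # [15, 63, -17]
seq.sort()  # [-17, 15, 63]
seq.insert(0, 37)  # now [37, -17, 15, 63]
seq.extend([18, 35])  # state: [37, -17, 15, 63, 18, 35]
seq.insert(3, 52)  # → [37, -17, 15, 52, 63, 18, 35]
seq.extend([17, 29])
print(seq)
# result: [37, -17, 15, 52, 63, 18, 35, 17, 29]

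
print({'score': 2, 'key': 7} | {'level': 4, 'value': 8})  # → {'score': 2, 'key': 7, 'level': 4, 'value': 8}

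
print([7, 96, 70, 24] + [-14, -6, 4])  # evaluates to [7, 96, 70, 24, -14, -6, 4]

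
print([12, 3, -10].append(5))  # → None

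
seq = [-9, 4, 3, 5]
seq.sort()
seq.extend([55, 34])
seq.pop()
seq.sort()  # [-9, 3, 4, 5, 55]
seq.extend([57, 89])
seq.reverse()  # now [89, 57, 55, 5, 4, 3, -9]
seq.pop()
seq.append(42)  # [89, 57, 55, 5, 4, 3, 42]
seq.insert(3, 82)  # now [89, 57, 55, 82, 5, 4, 3, 42]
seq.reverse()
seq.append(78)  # [42, 3, 4, 5, 82, 55, 57, 89, 78]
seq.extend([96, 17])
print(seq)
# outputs [42, 3, 4, 5, 82, 55, 57, 89, 78, 96, 17]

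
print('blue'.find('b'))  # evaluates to 0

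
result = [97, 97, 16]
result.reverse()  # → [16, 97, 97]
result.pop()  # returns 97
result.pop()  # 97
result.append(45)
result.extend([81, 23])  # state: [16, 45, 81, 23]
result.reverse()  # [23, 81, 45, 16]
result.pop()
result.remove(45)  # [23, 81]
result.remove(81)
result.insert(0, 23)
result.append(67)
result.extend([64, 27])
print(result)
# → [23, 23, 67, 64, 27]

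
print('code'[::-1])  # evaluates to edoc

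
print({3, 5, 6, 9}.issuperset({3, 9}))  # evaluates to True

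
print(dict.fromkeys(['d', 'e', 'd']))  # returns {'d': None, 'e': None}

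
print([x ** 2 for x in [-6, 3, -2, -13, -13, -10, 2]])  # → [36, 9, 4, 169, 169, 100, 4]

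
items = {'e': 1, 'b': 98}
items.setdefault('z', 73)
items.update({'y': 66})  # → {'e': 1, 'b': 98, 'z': 73, 'y': 66}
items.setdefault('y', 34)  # 66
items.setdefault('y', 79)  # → 66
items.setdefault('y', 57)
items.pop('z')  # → 73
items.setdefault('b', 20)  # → 98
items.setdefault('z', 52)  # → 52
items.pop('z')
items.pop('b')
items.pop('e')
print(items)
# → {'y': 66}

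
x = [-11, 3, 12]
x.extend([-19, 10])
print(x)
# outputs [-11, 3, 12, -19, 10]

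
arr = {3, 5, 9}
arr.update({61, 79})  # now {3, 5, 9, 61, 79}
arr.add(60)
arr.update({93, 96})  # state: {3, 5, 9, 60, 61, 79, 93, 96}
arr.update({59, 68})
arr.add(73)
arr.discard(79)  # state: {3, 5, 9, 59, 60, 61, 68, 73, 93, 96}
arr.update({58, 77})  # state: {3, 5, 9, 58, 59, 60, 61, 68, 73, 77, 93, 96}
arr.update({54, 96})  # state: {3, 5, 9, 54, 58, 59, 60, 61, 68, 73, 77, 93, 96}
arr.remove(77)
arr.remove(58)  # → {3, 5, 9, 54, 59, 60, 61, 68, 73, 93, 96}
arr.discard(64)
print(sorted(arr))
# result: [3, 5, 9, 54, 59, 60, 61, 68, 73, 93, 96]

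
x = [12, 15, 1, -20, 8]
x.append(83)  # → [12, 15, 1, -20, 8, 83]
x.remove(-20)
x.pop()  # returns 83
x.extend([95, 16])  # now [12, 15, 1, 8, 95, 16]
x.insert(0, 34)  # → [34, 12, 15, 1, 8, 95, 16]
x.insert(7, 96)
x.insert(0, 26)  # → [26, 34, 12, 15, 1, 8, 95, 16, 96]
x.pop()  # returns 96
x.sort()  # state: [1, 8, 12, 15, 16, 26, 34, 95]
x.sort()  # [1, 8, 12, 15, 16, 26, 34, 95]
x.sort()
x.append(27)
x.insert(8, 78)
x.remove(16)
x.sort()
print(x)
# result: [1, 8, 12, 15, 26, 27, 34, 78, 95]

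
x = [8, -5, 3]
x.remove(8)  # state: [-5, 3]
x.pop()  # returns 3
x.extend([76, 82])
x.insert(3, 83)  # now [-5, 76, 82, 83]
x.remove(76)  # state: [-5, 82, 83]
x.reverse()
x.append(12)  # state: [83, 82, -5, 12]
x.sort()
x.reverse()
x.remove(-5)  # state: [83, 82, 12]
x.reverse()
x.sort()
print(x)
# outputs [12, 82, 83]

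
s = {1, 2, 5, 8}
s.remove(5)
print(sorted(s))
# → [1, 2, 8]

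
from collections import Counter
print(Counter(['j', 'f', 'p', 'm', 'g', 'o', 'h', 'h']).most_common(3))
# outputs [('h', 2), ('j', 1), ('f', 1)]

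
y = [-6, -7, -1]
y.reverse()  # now [-1, -7, -6]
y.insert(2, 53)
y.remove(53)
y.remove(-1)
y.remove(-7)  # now [-6]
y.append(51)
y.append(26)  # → [-6, 51, 26]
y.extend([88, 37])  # [-6, 51, 26, 88, 37]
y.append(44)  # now [-6, 51, 26, 88, 37, 44]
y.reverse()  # [44, 37, 88, 26, 51, -6]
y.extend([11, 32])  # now [44, 37, 88, 26, 51, -6, 11, 32]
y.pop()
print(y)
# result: [44, 37, 88, 26, 51, -6, 11]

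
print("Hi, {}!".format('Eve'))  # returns Hi, Eve!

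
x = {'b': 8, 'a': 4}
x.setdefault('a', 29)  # 4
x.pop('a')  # 4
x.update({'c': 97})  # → {'b': 8, 'c': 97}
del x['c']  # {'b': 8}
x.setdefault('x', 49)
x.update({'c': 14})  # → {'b': 8, 'x': 49, 'c': 14}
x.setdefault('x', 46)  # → 49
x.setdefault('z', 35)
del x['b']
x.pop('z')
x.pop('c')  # 14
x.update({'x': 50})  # {'x': 50}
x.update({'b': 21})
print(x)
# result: {'x': 50, 'b': 21}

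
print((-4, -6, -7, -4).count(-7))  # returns 1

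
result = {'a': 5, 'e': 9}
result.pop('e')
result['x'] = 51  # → {'a': 5, 'x': 51}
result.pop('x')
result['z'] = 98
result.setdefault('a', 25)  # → 5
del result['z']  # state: {'a': 5}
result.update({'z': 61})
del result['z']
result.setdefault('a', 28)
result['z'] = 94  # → {'a': 5, 'z': 94}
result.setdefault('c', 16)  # 16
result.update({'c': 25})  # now {'a': 5, 'z': 94, 'c': 25}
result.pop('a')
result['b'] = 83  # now {'z': 94, 'c': 25, 'b': 83}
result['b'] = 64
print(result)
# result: {'z': 94, 'c': 25, 'b': 64}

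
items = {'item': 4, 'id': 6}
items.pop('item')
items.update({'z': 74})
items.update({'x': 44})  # {'id': 6, 'z': 74, 'x': 44}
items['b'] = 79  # {'id': 6, 'z': 74, 'x': 44, 'b': 79}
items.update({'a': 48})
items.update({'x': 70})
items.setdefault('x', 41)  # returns 70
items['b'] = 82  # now {'id': 6, 'z': 74, 'x': 70, 'b': 82, 'a': 48}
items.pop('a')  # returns 48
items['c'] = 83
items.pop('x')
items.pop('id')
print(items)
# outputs {'z': 74, 'b': 82, 'c': 83}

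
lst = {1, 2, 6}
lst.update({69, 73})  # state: {1, 2, 6, 69, 73}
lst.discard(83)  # {1, 2, 6, 69, 73}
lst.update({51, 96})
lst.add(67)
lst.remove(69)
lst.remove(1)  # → {2, 6, 51, 67, 73, 96}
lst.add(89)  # {2, 6, 51, 67, 73, 89, 96}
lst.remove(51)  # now {2, 6, 67, 73, 89, 96}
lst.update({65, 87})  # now {2, 6, 65, 67, 73, 87, 89, 96}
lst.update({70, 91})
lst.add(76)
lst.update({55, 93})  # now {2, 6, 55, 65, 67, 70, 73, 76, 87, 89, 91, 93, 96}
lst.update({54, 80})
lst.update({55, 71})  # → {2, 6, 54, 55, 65, 67, 70, 71, 73, 76, 80, 87, 89, 91, 93, 96}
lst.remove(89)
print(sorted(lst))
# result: [2, 6, 54, 55, 65, 67, 70, 71, 73, 76, 80, 87, 91, 93, 96]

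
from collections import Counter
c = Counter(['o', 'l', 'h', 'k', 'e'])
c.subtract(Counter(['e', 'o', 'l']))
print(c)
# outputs Counter({'h': 1, 'k': 1, 'o': 0, 'l': 0, 'e': 0})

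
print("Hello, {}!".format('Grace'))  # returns Hello, Grace!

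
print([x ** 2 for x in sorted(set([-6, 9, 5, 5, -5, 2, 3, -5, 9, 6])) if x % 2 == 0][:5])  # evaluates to [36, 4, 36]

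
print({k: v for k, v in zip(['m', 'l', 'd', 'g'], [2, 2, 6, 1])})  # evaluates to {'m': 2, 'l': 2, 'd': 6, 'g': 1}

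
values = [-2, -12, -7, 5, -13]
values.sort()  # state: [-13, -12, -7, -2, 5]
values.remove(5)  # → [-13, -12, -7, -2]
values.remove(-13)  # [-12, -7, -2]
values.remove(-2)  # [-12, -7]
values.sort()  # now [-12, -7]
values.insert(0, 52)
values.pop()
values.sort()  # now [-12, 52]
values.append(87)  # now [-12, 52, 87]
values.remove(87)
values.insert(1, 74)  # [-12, 74, 52]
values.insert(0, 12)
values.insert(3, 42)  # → [12, -12, 74, 42, 52]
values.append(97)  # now [12, -12, 74, 42, 52, 97]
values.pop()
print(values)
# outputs [12, -12, 74, 42, 52]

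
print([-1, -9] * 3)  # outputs [-1, -9, -1, -9, -1, -9]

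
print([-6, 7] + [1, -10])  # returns [-6, 7, 1, -10]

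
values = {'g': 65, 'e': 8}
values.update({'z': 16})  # {'g': 65, 'e': 8, 'z': 16}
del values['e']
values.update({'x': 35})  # {'g': 65, 'z': 16, 'x': 35}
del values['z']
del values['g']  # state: {'x': 35}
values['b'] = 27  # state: {'x': 35, 'b': 27}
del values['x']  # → {'b': 27}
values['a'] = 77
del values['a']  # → {'b': 27}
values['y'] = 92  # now {'b': 27, 'y': 92}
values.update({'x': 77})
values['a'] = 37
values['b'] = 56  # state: {'b': 56, 'y': 92, 'x': 77, 'a': 37}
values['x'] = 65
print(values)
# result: {'b': 56, 'y': 92, 'x': 65, 'a': 37}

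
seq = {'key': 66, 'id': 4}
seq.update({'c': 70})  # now {'key': 66, 'id': 4, 'c': 70}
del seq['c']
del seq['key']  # {'id': 4}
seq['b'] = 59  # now {'id': 4, 'b': 59}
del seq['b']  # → {'id': 4}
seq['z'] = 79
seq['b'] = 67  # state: {'id': 4, 'z': 79, 'b': 67}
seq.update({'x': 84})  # {'id': 4, 'z': 79, 'b': 67, 'x': 84}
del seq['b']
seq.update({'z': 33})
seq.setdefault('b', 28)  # 28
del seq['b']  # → {'id': 4, 'z': 33, 'x': 84}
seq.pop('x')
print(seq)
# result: {'id': 4, 'z': 33}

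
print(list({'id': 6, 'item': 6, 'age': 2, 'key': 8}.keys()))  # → ['id', 'item', 'age', 'key']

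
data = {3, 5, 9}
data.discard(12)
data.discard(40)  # {3, 5, 9}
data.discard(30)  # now {3, 5, 9}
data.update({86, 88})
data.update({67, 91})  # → {3, 5, 9, 67, 86, 88, 91}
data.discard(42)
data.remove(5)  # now {3, 9, 67, 86, 88, 91}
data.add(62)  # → {3, 9, 62, 67, 86, 88, 91}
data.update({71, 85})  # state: {3, 9, 62, 67, 71, 85, 86, 88, 91}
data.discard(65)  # {3, 9, 62, 67, 71, 85, 86, 88, 91}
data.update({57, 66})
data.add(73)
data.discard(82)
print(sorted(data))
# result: [3, 9, 57, 62, 66, 67, 71, 73, 85, 86, 88, 91]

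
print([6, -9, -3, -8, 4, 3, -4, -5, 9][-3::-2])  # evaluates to [-4, 4, -3, 6]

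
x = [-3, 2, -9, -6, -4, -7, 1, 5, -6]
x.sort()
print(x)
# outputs [-9, -7, -6, -6, -4, -3, 1, 2, 5]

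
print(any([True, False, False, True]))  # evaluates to True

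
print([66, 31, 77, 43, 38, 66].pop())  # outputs 66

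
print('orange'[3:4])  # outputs n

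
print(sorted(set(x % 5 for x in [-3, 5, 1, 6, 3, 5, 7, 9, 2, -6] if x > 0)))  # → [0, 1, 2, 3, 4]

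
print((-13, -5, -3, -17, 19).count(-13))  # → 1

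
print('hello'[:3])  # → hel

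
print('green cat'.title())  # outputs Green Cat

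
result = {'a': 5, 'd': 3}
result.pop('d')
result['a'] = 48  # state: {'a': 48}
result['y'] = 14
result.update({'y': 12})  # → {'a': 48, 'y': 12}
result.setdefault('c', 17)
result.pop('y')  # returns 12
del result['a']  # {'c': 17}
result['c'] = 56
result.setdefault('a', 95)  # 95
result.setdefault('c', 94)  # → 56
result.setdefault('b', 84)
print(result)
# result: {'c': 56, 'a': 95, 'b': 84}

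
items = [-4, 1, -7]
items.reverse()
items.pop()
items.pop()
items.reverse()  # [-7]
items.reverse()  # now [-7]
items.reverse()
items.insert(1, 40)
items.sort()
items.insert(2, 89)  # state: [-7, 40, 89]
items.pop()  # 89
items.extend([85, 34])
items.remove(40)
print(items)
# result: [-7, 85, 34]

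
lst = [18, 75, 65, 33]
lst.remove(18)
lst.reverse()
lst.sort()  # [33, 65, 75]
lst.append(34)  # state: [33, 65, 75, 34]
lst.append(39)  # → [33, 65, 75, 34, 39]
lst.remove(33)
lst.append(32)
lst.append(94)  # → [65, 75, 34, 39, 32, 94]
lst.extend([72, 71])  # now [65, 75, 34, 39, 32, 94, 72, 71]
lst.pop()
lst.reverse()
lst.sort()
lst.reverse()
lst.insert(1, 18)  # [94, 18, 75, 72, 65, 39, 34, 32]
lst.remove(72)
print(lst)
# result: [94, 18, 75, 65, 39, 34, 32]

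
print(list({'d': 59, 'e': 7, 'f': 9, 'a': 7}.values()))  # [59, 7, 9, 7]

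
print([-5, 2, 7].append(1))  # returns None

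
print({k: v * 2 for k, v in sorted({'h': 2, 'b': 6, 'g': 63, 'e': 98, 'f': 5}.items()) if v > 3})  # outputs {'b': 12, 'e': 196, 'f': 10, 'g': 126}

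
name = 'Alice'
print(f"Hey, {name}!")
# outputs Hey, Alice!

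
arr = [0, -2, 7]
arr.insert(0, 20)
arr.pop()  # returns 7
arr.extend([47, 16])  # [20, 0, -2, 47, 16]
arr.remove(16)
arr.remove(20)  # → [0, -2, 47]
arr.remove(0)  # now [-2, 47]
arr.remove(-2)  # [47]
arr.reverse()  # [47]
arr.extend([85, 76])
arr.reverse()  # [76, 85, 47]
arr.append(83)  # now [76, 85, 47, 83]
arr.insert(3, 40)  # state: [76, 85, 47, 40, 83]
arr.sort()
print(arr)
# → [40, 47, 76, 83, 85]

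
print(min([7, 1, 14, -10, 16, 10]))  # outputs -10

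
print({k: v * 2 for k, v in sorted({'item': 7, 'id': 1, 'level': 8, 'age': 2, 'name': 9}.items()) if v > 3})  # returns {'item': 14, 'level': 16, 'name': 18}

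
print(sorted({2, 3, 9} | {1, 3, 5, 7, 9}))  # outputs [1, 2, 3, 5, 7, 9]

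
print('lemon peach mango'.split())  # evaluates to ['lemon', 'peach', 'mango']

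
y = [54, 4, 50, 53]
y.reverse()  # [53, 50, 4, 54]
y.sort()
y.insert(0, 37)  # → [37, 4, 50, 53, 54]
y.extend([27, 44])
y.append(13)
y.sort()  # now [4, 13, 27, 37, 44, 50, 53, 54]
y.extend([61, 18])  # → [4, 13, 27, 37, 44, 50, 53, 54, 61, 18]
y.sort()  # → [4, 13, 18, 27, 37, 44, 50, 53, 54, 61]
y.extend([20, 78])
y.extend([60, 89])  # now [4, 13, 18, 27, 37, 44, 50, 53, 54, 61, 20, 78, 60, 89]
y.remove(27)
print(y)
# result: [4, 13, 18, 37, 44, 50, 53, 54, 61, 20, 78, 60, 89]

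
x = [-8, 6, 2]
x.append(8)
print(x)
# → [-8, 6, 2, 8]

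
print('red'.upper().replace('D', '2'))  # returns RE2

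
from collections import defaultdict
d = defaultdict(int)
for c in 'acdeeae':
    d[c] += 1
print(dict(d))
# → {'a': 2, 'c': 1, 'd': 1, 'e': 3}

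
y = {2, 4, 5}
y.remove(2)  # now {4, 5}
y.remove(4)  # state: {5}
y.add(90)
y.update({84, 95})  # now {5, 84, 90, 95}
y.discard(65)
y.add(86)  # {5, 84, 86, 90, 95}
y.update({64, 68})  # {5, 64, 68, 84, 86, 90, 95}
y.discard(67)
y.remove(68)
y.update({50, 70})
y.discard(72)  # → {5, 50, 64, 70, 84, 86, 90, 95}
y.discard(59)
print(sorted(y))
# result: [5, 50, 64, 70, 84, 86, 90, 95]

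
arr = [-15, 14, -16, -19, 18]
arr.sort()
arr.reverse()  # [18, 14, -15, -16, -19]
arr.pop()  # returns -19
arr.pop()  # -16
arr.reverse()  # [-15, 14, 18]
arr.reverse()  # [18, 14, -15]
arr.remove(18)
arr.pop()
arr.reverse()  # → [14]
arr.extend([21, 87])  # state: [14, 21, 87]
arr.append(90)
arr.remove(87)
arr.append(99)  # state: [14, 21, 90, 99]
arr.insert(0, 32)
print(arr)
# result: [32, 14, 21, 90, 99]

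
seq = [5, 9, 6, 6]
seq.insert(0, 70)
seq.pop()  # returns 6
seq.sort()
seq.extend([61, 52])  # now [5, 6, 9, 70, 61, 52]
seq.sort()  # [5, 6, 9, 52, 61, 70]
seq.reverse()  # [70, 61, 52, 9, 6, 5]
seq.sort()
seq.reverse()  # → [70, 61, 52, 9, 6, 5]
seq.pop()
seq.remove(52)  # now [70, 61, 9, 6]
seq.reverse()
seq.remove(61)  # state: [6, 9, 70]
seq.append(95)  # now [6, 9, 70, 95]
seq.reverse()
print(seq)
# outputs [95, 70, 9, 6]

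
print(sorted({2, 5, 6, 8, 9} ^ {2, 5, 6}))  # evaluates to [8, 9]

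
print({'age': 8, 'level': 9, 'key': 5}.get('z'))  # None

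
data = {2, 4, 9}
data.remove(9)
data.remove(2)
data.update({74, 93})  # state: {4, 74, 93}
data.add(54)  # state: {4, 54, 74, 93}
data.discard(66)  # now {4, 54, 74, 93}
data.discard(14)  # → {4, 54, 74, 93}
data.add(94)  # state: {4, 54, 74, 93, 94}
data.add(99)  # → {4, 54, 74, 93, 94, 99}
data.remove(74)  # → {4, 54, 93, 94, 99}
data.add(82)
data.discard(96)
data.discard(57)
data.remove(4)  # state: {54, 82, 93, 94, 99}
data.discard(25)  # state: {54, 82, 93, 94, 99}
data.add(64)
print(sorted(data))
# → [54, 64, 82, 93, 94, 99]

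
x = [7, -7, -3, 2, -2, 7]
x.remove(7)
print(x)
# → [-7, -3, 2, -2, 7]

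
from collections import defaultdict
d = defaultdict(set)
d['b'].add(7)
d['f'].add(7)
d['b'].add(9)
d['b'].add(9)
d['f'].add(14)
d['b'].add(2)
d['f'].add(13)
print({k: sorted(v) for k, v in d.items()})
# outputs {'b': [2, 7, 9], 'f': [7, 13, 14]}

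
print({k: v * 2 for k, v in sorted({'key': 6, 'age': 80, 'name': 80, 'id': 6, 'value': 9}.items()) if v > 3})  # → {'age': 160, 'id': 12, 'key': 12, 'name': 160, 'value': 18}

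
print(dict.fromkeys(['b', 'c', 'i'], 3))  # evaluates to {'b': 3, 'c': 3, 'i': 3}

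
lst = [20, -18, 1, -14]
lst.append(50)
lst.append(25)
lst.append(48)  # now [20, -18, 1, -14, 50, 25, 48]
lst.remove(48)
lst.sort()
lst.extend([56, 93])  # [-18, -14, 1, 20, 25, 50, 56, 93]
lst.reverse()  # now [93, 56, 50, 25, 20, 1, -14, -18]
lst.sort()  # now [-18, -14, 1, 20, 25, 50, 56, 93]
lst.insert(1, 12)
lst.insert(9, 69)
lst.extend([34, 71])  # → [-18, 12, -14, 1, 20, 25, 50, 56, 93, 69, 34, 71]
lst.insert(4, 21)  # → [-18, 12, -14, 1, 21, 20, 25, 50, 56, 93, 69, 34, 71]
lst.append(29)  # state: [-18, 12, -14, 1, 21, 20, 25, 50, 56, 93, 69, 34, 71, 29]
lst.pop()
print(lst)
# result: [-18, 12, -14, 1, 21, 20, 25, 50, 56, 93, 69, 34, 71]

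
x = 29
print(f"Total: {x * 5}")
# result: Total: 145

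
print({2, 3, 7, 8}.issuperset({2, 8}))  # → True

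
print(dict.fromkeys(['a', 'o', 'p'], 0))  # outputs {'a': 0, 'o': 0, 'p': 0}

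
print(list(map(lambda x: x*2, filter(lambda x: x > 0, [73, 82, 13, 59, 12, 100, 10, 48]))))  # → [146, 164, 26, 118, 24, 200, 20, 96]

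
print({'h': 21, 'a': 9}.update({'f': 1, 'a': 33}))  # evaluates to None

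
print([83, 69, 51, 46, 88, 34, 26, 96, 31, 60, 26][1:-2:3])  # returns [69, 88, 96]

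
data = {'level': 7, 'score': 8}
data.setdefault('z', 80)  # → 80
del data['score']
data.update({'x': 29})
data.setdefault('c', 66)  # 66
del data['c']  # {'level': 7, 'z': 80, 'x': 29}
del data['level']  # {'z': 80, 'x': 29}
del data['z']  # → {'x': 29}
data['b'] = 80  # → {'x': 29, 'b': 80}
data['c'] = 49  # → {'x': 29, 'b': 80, 'c': 49}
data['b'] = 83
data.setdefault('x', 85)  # 29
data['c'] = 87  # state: {'x': 29, 'b': 83, 'c': 87}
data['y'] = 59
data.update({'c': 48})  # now {'x': 29, 'b': 83, 'c': 48, 'y': 59}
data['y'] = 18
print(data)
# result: {'x': 29, 'b': 83, 'c': 48, 'y': 18}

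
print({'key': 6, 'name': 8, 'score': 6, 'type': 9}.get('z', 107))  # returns 107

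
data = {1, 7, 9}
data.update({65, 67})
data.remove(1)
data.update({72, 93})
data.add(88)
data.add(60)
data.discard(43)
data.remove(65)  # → {7, 9, 60, 67, 72, 88, 93}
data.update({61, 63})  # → {7, 9, 60, 61, 63, 67, 72, 88, 93}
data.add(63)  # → {7, 9, 60, 61, 63, 67, 72, 88, 93}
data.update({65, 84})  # {7, 9, 60, 61, 63, 65, 67, 72, 84, 88, 93}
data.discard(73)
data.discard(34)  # {7, 9, 60, 61, 63, 65, 67, 72, 84, 88, 93}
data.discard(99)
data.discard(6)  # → {7, 9, 60, 61, 63, 65, 67, 72, 84, 88, 93}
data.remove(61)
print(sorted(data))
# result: [7, 9, 60, 63, 65, 67, 72, 84, 88, 93]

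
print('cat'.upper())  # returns CAT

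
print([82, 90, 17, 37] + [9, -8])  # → [82, 90, 17, 37, 9, -8]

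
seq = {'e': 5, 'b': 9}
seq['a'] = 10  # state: {'e': 5, 'b': 9, 'a': 10}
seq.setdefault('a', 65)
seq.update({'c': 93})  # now {'e': 5, 'b': 9, 'a': 10, 'c': 93}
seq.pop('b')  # 9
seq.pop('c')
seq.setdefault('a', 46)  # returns 10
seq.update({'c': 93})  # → {'e': 5, 'a': 10, 'c': 93}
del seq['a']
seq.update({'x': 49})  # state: {'e': 5, 'c': 93, 'x': 49}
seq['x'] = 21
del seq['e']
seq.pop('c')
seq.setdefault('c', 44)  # 44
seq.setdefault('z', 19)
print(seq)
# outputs {'x': 21, 'c': 44, 'z': 19}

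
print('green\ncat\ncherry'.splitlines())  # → ['green', 'cat', 'cherry']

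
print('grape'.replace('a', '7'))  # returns gr7pe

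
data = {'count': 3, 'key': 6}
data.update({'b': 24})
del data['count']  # {'key': 6, 'b': 24}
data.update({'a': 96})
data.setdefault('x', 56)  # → 56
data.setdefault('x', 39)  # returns 56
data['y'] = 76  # {'key': 6, 'b': 24, 'a': 96, 'x': 56, 'y': 76}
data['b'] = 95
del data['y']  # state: {'key': 6, 'b': 95, 'a': 96, 'x': 56}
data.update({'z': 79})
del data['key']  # {'b': 95, 'a': 96, 'x': 56, 'z': 79}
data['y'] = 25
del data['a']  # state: {'b': 95, 'x': 56, 'z': 79, 'y': 25}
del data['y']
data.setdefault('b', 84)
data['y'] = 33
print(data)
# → {'b': 95, 'x': 56, 'z': 79, 'y': 33}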